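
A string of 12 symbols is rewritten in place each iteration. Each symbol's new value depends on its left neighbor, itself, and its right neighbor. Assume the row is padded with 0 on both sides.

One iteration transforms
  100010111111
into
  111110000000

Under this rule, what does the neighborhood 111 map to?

0

At position 7 the neighborhood is 111; the next row has 0 there.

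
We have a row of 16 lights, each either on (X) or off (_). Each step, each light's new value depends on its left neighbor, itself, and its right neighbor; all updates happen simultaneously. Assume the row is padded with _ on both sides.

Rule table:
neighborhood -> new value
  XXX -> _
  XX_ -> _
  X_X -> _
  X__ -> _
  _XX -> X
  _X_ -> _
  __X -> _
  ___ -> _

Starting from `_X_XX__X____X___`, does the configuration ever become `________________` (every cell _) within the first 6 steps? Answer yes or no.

yes

step 1: ___X____________
step 2: ________________
all cells are _ at step 2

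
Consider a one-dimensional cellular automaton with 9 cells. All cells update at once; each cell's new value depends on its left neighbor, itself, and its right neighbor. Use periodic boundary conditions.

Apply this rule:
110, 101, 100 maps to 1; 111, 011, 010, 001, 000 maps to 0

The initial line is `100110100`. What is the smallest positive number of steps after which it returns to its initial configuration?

9

010011010
001001101
100100110
010010011
101001001
110100100
011010010
001101001
100110100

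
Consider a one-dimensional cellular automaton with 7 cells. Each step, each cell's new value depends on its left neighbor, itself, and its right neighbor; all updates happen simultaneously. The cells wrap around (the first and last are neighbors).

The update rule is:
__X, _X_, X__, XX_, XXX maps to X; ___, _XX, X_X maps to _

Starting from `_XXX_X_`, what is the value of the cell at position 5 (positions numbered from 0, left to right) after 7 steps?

X

step 1: X_XX_XX
step 2: X__X__X
step 3: XXXXXX_
step 4: _XXXXX_
step 5: X_XXXXX
step 6: X__XXXX
step 7: XXX_XXX
position 5 holds X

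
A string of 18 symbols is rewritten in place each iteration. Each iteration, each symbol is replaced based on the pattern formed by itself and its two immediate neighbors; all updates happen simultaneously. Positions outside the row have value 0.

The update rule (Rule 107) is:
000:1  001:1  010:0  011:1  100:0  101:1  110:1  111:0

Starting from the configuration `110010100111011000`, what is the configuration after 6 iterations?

111101110000111101

iteration 1: 110101001101111011
iteration 2: 111010011111001111
iteration 3: 101100110001011001
iteration 4: 011101110110111010
iteration 5: 110111011111101100
iteration 6: 111101110000111101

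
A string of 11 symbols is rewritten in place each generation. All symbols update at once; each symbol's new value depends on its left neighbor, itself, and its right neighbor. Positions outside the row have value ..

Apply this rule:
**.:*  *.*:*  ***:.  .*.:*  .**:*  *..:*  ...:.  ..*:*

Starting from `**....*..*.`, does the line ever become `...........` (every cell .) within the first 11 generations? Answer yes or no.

generation 1: ***..******
generation 2: *.****....*
generation 3: ***..**..**
generation 4: *.*********
generation 5: ***.......*
generation 6: *.**.....**
generation 7: *****...***
generation 8: *...**.**.*
generation 9: **.********
generation 10: ****......*
generation 11: *..**....**
generation 11 is *..**....**, still not uniform .

no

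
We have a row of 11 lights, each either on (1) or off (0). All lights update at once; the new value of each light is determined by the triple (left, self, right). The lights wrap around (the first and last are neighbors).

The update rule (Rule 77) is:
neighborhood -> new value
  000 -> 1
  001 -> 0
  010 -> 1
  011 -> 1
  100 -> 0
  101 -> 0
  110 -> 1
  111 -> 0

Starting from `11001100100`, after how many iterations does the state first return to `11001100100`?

iteration 1: 11001100100

1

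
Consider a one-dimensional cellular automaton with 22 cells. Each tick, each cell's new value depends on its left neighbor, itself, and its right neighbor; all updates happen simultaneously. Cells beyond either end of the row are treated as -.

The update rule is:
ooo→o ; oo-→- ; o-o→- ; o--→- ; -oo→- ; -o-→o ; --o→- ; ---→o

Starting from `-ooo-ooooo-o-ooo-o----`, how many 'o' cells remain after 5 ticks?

tick 1: --o---ooo--o--o--o-ooo
tick 2: o-o-o--o---o--o--o--o-
tick 3: o-o-o--o-o-o--o--o--o-
tick 4: o-o-o--o-o-o--o--o--o-  (fixed point — unchanged through tick 5)
count of o: 9

9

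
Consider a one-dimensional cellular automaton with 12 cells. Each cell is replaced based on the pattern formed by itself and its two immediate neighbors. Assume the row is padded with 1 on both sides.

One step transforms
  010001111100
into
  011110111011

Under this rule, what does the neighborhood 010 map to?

At position 1 the neighborhood is 010; the next row has 1 there.

1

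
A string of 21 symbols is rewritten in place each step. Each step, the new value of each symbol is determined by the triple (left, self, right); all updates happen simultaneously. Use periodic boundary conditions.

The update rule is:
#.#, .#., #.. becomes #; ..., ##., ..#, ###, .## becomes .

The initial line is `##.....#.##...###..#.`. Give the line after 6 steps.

##..#.##.....#.##....

..#....##..#.....#.##
#.##.....#.##....##..
##..#....##..#.....#.
..#.##.....#.##....##
#.##..#....##..#.....
##..#.##.....#.##....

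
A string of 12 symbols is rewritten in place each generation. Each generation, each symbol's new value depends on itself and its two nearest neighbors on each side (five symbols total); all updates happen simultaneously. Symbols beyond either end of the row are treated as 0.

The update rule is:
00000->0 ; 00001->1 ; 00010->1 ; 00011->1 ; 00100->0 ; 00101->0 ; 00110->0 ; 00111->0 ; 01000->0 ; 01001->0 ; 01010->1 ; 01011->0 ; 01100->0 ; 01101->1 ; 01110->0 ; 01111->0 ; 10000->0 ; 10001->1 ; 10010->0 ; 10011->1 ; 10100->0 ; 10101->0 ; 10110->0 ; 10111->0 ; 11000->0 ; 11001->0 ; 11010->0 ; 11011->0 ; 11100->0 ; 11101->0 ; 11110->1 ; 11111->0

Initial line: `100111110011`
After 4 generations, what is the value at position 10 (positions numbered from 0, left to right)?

001000100100
110011000000
000100000000
011000000000
position 10 holds 0

0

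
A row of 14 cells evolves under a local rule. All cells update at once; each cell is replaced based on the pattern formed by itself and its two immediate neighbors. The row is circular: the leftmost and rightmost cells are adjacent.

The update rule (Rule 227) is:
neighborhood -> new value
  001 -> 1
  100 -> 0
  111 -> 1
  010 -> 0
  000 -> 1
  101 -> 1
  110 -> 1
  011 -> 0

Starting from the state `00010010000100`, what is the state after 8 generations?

11100100111001
11101001011010
01110010101101
10110101010110
01011010101011
10101101010101
11010110101010
01101011010101

01101011010101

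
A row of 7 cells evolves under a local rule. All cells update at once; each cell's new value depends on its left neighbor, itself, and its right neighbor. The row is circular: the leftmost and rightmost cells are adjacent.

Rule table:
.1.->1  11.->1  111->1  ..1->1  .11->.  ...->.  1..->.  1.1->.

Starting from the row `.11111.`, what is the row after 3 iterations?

1.1111.
1..111.
1.1.11.

1.1.11.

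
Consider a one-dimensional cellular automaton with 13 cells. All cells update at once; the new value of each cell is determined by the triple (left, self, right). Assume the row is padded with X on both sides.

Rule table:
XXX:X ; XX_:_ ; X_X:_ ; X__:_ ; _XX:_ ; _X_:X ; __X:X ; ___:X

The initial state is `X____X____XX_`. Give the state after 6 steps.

step 1: __XXXX_XXX___
step 2: _X_XX___X__XX
step 3: _X____XXX_X_X
step 4: _X_XXX_X__X__
step 5: _X__X__X_XX_X
step 6: _X_XX_XX_____

_X_XX_XX_____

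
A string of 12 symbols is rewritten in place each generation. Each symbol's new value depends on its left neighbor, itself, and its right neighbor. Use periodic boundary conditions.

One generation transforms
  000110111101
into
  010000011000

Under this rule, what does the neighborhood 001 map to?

0

At position 2 the neighborhood is 001; the next row has 0 there.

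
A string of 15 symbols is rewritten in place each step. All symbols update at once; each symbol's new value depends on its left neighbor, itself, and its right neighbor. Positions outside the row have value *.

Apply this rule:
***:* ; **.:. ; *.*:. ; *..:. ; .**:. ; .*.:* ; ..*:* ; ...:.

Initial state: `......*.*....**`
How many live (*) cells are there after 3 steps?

step 1: .....**.*...*.*
step 2: ....*...*..**..
step 3: ...**..**.*...*
count of *: 6

6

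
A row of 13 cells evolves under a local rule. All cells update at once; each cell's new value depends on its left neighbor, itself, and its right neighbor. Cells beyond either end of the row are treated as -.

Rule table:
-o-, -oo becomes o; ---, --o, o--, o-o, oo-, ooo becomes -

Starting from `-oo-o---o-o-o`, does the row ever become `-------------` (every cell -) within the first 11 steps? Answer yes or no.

no

step 1: -o--o---o-o-o
step 2: -o--o---o-o-o  (fixed point — unchanged through step 11)
step 11 is -o--o---o-o-o, still not uniform -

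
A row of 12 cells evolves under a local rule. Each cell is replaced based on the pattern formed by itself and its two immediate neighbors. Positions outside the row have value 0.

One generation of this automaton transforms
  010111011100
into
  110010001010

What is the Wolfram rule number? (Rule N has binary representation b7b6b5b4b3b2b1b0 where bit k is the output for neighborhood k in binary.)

150

position 4: 111 → 1  (bit 7 = 1)
position 5: 110 → 0  (bit 6 = 0)
position 2: 101 → 0  (bit 5 = 0)
position 10: 100 → 1  (bit 4 = 1)
position 3: 011 → 0  (bit 3 = 0)
position 1: 010 → 1  (bit 2 = 1)
position 0: 001 → 1  (bit 1 = 1)
position 11: 000 → 0  (bit 0 = 0)
bits b7..b0 = 10010110 = 150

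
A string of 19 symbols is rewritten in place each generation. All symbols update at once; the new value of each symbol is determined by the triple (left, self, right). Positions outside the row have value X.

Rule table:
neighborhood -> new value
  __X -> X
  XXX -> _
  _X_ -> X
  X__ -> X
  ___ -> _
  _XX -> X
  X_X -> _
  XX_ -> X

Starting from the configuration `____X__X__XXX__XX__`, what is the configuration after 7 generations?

X__XXXXXXXX_XXXXXXX
XXXX______X_X______
___XX____XX_XX____X
X_XXXX__XXX_XXX__XX
X_X__XXXX_X_X_XXXX_
X_XXXX__X_X_X_X__X_
X_X__XXXX_X_X_XXXX_

X_X__XXXX_X_X_XXXX_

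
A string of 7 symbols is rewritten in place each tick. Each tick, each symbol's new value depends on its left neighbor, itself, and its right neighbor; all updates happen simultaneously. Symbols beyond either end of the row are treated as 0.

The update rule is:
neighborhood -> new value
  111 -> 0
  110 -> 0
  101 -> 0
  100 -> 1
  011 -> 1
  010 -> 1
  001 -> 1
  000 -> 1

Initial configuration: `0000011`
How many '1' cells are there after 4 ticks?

1

tick 1: 1111110
tick 2: 1000001
tick 3: 1111111
tick 4: 1000000
count of 1: 1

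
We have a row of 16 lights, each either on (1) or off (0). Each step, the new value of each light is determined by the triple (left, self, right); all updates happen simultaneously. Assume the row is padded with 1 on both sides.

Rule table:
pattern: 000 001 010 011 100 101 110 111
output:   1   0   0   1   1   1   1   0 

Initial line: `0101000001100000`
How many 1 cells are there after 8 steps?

1010111101111110
1101100111000011
0111110101111010
1100011011001101
0111011111101111
1101110000111000
0111011110101110
1101110011011011
count of 1: 11

11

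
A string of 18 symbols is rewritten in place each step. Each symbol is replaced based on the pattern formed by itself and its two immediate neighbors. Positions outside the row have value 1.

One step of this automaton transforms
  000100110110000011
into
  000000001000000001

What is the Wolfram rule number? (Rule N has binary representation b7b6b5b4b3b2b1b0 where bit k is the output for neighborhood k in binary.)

160

position 17: 111 → 1  (bit 7 = 1)
position 7: 110 → 0  (bit 6 = 0)
position 8: 101 → 1  (bit 5 = 1)
position 0: 100 → 0  (bit 4 = 0)
position 6: 011 → 0  (bit 3 = 0)
position 3: 010 → 0  (bit 2 = 0)
position 2: 001 → 0  (bit 1 = 0)
position 1: 000 → 0  (bit 0 = 0)
bits b7..b0 = 10100000 = 160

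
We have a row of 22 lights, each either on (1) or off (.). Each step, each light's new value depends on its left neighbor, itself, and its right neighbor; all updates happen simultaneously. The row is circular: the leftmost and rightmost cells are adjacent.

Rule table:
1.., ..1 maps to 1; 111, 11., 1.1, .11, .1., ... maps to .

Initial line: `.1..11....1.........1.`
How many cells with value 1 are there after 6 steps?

6

1.11..1..1.1.......1.1
....11.11...1.....1...
...1.....1.1.1...1.1..
..1.1...1.....1.1...1.
.1...1.1.1...1...1.1.1
..1.1.....1.1.1.1.....
count of 1: 6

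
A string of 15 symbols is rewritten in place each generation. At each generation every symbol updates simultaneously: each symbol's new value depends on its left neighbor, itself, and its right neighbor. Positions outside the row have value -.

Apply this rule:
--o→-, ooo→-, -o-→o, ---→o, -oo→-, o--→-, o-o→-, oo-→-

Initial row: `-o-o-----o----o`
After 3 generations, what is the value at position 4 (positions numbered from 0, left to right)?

-

-o-o-ooo-o-oo-o
-o-o-----o----o  (repeats generation 0; period 2)
generation 3: -o-o-ooo-o-oo-o
position 4 holds -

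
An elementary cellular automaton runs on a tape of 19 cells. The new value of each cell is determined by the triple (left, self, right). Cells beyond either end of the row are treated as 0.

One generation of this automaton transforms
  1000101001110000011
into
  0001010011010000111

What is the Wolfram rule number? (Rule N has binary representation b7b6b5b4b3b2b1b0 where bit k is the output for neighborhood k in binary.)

106

position 10: 111 → 0  (bit 7 = 0)
position 11: 110 → 1  (bit 6 = 1)
position 5: 101 → 1  (bit 5 = 1)
position 1: 100 → 0  (bit 4 = 0)
position 9: 011 → 1  (bit 3 = 1)
position 0: 010 → 0  (bit 2 = 0)
position 3: 001 → 1  (bit 1 = 1)
position 2: 000 → 0  (bit 0 = 0)
bits b7..b0 = 01101010 = 106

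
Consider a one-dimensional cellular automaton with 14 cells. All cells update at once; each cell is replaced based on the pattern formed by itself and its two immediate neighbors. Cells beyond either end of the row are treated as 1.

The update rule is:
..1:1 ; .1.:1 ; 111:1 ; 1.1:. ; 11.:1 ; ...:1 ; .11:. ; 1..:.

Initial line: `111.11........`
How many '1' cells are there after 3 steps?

10

111..1.1111111
111.11..111111
111..1.1.11111
count of 1: 10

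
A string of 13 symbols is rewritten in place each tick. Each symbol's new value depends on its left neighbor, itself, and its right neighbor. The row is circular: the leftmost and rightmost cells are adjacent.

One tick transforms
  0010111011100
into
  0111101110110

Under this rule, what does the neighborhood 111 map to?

At position 5 the neighborhood is 111; the next row has 0 there.

0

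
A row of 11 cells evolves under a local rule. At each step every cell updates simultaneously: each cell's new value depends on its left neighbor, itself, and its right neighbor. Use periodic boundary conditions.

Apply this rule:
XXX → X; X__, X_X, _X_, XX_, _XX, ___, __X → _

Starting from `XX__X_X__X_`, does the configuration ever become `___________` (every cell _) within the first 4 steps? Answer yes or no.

___________
all cells are _ at step 1

yes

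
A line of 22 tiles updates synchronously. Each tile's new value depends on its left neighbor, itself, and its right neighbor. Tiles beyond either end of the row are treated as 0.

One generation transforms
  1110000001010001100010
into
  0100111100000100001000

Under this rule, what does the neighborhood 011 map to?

At position 0 the neighborhood is 011; the next row has 0 there.

0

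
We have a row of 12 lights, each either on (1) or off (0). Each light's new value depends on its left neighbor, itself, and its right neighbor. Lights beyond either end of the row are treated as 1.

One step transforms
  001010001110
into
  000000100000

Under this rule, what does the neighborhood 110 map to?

At position 10 the neighborhood is 110; the next row has 0 there.

0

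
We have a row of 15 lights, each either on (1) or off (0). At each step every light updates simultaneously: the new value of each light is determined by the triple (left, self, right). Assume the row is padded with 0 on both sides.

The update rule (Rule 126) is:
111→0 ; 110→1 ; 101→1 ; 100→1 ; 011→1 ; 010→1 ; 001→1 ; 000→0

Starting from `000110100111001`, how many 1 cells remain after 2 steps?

001111111101111
011000000111001
count of 1: 6

6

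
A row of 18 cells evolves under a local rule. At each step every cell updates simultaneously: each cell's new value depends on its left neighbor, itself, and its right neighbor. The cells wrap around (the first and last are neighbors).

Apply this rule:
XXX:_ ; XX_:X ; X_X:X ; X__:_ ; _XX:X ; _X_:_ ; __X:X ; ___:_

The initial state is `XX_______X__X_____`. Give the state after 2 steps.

step 1: XX______X__X_____X
step 2: _X_____X__X_____XX

_X_____X__X_____XX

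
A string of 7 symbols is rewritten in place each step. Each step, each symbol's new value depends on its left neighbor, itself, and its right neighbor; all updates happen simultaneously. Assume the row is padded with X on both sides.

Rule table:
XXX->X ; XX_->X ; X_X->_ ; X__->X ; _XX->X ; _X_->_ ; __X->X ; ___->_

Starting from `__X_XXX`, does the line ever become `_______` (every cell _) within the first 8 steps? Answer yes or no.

XX__XXX
XXXXXXX
XXXXXXX  (fixed point — unchanged through step 8)
step 8 is XXXXXXX, still not uniform _

no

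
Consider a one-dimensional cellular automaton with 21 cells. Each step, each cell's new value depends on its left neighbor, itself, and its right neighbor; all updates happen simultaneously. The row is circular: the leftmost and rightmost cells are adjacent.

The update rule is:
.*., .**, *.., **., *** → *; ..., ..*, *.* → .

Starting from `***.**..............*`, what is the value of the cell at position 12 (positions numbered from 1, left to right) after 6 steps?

*

***.***.............*
***.****............*
***.*****...........*
***.******..........*
***.*******.........*
***.********........*
position 12 holds *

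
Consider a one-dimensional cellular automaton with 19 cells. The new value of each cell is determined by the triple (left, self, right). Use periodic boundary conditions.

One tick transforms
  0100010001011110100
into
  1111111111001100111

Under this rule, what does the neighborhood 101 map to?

At position 10 the neighborhood is 101; the next row has 0 there.

0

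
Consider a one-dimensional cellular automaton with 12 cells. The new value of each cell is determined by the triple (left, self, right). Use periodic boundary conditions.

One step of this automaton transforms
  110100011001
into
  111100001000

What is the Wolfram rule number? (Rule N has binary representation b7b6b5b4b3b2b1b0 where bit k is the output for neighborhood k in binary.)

position 0: 111 → 1  (bit 7 = 1)
position 1: 110 → 1  (bit 6 = 1)
position 2: 101 → 1  (bit 5 = 1)
position 4: 100 → 0  (bit 4 = 0)
position 7: 011 → 0  (bit 3 = 0)
position 3: 010 → 1  (bit 2 = 1)
position 6: 001 → 0  (bit 1 = 0)
position 5: 000 → 0  (bit 0 = 0)
bits b7..b0 = 11100100 = 228

228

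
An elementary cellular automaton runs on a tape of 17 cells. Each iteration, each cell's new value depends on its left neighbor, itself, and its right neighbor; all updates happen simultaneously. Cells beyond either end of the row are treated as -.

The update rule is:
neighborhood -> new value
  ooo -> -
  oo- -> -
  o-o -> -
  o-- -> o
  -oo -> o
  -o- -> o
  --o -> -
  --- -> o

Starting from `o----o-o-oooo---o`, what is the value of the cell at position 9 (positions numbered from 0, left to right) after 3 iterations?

oooo-o-o-o---oo-o
o----o-o-ooo-o--o
oooo-o-o-o---oo-o
position 9 holds o

o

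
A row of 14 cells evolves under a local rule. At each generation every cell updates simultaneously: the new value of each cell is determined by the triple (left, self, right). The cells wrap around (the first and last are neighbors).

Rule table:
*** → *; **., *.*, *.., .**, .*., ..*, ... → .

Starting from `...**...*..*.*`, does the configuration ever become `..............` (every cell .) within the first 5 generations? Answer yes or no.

..............
all cells are . at generation 1

yes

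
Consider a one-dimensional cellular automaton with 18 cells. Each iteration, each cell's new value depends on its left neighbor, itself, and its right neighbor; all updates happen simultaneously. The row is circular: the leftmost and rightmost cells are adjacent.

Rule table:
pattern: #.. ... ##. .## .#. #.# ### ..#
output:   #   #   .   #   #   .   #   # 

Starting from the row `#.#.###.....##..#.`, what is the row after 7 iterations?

#.#.##.######.###.
#.#.#..#####..##..
#.#.#######.###.##
..#.######..##..##
###.#####.###.###.
##..####..##..##..
#.#####.###.###.##

#.#####.###.###.##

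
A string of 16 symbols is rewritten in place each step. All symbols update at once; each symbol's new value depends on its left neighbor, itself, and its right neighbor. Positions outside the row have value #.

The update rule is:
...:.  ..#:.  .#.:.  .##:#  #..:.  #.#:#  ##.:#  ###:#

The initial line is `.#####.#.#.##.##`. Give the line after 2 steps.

########.#######

step 1: #######.#.######
step 2: ########.#######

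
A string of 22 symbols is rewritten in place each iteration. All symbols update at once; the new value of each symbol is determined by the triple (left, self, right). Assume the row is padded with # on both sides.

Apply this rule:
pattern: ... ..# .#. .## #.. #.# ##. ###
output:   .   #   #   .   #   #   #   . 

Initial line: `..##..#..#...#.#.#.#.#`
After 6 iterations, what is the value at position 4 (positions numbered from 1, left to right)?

##.########.#########.
.##.......##........##
#.##.....#.##......#..
##.##...###.##....####
.##.##.#..##.##..#....
#.##.#####.##.#####..#
position 4 holds #

#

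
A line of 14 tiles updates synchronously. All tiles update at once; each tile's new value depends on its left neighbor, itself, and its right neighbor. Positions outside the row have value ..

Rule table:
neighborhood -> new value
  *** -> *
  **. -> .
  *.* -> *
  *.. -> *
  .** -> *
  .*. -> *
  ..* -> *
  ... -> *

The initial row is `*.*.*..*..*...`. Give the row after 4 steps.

***********.**

**************
*************.
************.*
***********.**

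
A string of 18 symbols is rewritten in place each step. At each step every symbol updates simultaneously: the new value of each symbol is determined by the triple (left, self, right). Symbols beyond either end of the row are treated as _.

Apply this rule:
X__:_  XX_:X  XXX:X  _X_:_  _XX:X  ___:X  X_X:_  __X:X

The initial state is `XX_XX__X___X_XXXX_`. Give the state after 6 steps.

XX_XX_XXXXX_XXXXX_

XX_XX_X__XX__XXXX_
XX_XX___XXX_XXXXX_
XX_XX_XXXXX_XXXXX_
XX_XX_XXXXX_XXXXX_  (fixed point — unchanged through step 6)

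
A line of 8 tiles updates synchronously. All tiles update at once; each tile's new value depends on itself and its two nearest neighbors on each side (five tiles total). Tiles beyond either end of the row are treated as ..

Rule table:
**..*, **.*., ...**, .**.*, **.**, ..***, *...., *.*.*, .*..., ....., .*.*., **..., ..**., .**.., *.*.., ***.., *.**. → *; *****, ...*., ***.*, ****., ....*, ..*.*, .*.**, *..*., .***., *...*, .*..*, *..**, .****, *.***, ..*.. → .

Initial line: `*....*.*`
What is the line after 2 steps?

****.***

.**...**
****.***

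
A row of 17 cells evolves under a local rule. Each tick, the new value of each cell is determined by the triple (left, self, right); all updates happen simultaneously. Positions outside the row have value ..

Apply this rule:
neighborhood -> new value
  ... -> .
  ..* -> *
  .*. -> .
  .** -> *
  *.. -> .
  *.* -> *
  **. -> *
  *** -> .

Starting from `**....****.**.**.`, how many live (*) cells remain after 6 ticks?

3

**...**..*******.
**..***.**.....*.
**.**.****....*..
*******..*...*...
*.....*.*...*....
.....*.*...*.....
count of *: 3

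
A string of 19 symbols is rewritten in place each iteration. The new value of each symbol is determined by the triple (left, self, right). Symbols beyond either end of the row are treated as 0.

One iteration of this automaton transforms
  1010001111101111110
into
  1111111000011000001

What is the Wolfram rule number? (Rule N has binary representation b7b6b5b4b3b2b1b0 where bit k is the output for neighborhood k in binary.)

63

position 7: 111 → 0  (bit 7 = 0)
position 10: 110 → 0  (bit 6 = 0)
position 1: 101 → 1  (bit 5 = 1)
position 3: 100 → 1  (bit 4 = 1)
position 6: 011 → 1  (bit 3 = 1)
position 0: 010 → 1  (bit 2 = 1)
position 5: 001 → 1  (bit 1 = 1)
position 4: 000 → 1  (bit 0 = 1)
bits b7..b0 = 00111111 = 63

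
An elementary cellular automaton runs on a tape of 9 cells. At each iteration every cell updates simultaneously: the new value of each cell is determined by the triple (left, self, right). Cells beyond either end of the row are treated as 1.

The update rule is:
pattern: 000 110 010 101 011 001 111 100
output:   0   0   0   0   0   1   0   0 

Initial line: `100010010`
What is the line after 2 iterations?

001001001

000100100
001001001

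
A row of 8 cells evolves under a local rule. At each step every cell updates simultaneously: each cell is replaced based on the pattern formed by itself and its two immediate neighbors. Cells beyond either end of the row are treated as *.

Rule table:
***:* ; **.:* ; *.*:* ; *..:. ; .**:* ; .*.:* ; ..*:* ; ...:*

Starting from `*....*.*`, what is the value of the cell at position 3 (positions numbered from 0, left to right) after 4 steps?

*.******
********
********  (fixed point — unchanged through step 4)
position 3 holds *

*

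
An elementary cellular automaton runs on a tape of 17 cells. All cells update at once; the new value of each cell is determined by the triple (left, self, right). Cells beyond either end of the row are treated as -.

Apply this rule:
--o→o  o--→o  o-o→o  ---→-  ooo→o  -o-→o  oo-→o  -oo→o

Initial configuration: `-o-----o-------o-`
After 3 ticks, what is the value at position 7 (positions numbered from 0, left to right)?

o

ooo---ooo-----ooo
oooo-ooooo---oooo
ooooooooooo-ooooo
position 7 holds o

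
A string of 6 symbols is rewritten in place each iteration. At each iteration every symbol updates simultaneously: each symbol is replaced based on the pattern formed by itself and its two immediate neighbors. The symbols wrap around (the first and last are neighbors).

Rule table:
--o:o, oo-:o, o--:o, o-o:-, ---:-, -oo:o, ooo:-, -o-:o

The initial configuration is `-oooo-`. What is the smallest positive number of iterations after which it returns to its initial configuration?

iteration 1: oo--oo
iteration 2: -oooo-

2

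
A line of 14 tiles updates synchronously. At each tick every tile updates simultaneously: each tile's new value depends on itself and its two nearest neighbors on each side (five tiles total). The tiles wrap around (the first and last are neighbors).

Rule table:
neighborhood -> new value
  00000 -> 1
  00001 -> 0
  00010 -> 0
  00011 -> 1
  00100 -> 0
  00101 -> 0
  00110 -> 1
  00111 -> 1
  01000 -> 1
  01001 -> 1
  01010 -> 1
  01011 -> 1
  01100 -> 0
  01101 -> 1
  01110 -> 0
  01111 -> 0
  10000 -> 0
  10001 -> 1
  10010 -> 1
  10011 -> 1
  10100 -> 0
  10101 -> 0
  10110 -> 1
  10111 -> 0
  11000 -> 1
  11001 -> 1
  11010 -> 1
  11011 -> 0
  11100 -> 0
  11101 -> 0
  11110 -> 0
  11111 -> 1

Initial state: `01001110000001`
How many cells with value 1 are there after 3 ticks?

tick 1: 10111001011000
tick 2: 01000110110110
tick 3: 10111110110101
count of 1: 10

10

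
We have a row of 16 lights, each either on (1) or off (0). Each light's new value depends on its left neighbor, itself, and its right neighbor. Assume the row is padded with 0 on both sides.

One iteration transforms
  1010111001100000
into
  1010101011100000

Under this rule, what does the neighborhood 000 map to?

At position 12 the neighborhood is 000; the next row has 0 there.

0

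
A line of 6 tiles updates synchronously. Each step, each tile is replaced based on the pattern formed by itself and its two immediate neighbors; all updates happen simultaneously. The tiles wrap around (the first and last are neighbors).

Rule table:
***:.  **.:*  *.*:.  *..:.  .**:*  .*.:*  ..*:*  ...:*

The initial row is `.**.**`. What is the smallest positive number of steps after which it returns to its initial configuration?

1

.**.**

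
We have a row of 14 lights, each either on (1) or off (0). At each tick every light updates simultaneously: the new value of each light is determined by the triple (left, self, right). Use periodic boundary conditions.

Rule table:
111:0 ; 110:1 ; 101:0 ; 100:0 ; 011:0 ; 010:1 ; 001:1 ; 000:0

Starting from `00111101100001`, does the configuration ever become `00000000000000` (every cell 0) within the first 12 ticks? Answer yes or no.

no

01000100100011
01001101100101
01010100101101
01010101100101
01010100101101  (repeats tick 3; period 2)
tick 12: 01010101100101
tick 12 is 01010101100101, still not uniform 0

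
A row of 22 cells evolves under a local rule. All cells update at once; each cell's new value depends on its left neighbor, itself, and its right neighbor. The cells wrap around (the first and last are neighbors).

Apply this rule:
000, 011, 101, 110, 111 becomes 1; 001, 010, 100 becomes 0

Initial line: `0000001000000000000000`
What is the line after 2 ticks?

1111101011111111111111

1111100011111111111111
1111101011111111111111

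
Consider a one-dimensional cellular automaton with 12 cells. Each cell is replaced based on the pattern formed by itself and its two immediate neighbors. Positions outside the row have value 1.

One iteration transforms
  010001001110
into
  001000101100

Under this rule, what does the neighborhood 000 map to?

0

At position 3 the neighborhood is 000; the next row has 0 there.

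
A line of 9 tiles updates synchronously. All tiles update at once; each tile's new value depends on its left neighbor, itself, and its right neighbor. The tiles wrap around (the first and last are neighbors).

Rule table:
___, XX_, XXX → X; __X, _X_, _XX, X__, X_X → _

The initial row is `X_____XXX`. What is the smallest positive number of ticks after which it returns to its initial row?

7

X_XXX__XX
X__XX___X
X___X_X__
__X______
X___XXXXX
X_X__XXXX
X_____XXX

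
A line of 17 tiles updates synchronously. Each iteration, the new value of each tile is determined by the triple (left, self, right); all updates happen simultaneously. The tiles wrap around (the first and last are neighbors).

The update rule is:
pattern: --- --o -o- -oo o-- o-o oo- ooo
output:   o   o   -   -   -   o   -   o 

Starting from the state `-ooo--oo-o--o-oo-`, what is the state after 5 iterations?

-o--o--o-o--o--o-

o-o--o--o--o-o---
-o--o--o--o-o--oo
o--o--o--o-o--o--
--o--o--o-o--o--o
-o--o--o-o--o--o-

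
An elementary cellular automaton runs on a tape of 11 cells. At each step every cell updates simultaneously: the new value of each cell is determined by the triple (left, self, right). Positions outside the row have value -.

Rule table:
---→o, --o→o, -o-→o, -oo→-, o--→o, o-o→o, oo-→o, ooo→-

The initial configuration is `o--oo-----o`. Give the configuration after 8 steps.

ooo-ooooooo
--oo------o
oo-oooooooo
-oo-------o
o-ooooooooo
oo--------o
-oooooooooo
o---------o

o---------o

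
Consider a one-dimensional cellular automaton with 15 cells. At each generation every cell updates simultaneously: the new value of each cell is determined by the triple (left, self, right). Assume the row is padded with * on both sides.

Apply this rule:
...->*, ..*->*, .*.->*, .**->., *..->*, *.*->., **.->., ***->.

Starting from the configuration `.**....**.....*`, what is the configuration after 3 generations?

...****..*****.
***....**......
...****..******

...****..******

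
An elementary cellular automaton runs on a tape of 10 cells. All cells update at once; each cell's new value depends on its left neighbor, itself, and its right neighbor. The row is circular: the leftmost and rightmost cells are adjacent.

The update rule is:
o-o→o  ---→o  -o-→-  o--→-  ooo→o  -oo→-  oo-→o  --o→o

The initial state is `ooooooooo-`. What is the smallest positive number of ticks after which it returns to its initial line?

10

-ooooooooo
o-oooooooo
oo-ooooooo
ooo-oooooo
oooo-ooooo
ooooo-oooo
oooooo-ooo
ooooooo-oo
oooooooo-o
ooooooooo-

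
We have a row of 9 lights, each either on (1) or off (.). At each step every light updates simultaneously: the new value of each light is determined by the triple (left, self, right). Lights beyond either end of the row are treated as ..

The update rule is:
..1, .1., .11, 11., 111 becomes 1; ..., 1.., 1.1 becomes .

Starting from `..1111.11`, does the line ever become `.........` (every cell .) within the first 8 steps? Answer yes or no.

step 1: .11111.11
step 2: 111111.11
step 3: 111111.11  (fixed point — unchanged through step 8)
step 8 is 111111.11, still not uniform .

no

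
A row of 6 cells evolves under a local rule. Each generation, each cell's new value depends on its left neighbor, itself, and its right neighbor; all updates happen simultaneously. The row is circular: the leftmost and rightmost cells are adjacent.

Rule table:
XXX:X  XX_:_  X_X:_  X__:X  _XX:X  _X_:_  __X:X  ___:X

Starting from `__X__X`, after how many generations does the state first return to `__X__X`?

XX_XX_
X__X__
_XX_XX
_X__X_
X_XX_X
__X__X

6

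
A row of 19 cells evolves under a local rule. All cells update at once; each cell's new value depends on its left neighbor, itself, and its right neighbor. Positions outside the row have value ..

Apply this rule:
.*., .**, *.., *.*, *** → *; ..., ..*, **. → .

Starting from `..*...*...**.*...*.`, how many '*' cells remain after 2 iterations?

..**..**..*.***..**
..*.*.*.*.****.*.*.
count of *: 10

10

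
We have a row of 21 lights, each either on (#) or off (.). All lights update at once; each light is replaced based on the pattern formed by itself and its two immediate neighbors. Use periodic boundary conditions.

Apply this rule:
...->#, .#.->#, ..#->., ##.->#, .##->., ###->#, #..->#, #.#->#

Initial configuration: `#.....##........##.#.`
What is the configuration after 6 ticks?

.#########..########.

#####..########..####
######..########..###
#######..########..##
########..########..#
#########..########..
.#########..########.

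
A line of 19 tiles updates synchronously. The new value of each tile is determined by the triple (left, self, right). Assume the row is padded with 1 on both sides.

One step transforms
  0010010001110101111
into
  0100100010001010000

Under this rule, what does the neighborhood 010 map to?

0

At position 2 the neighborhood is 010; the next row has 0 there.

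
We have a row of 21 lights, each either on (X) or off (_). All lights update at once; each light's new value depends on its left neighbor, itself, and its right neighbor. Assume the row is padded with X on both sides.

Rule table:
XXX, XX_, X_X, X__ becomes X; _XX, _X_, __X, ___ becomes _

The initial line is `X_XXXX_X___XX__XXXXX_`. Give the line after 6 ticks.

XX_XXXX_X___XX__XXXXX
XXX_XXXX_X___XX__XXXX
XXXX_XXXX_X___XX__XXX
XXXXX_XXXX_X___XX__XX
XXXXXX_XXXX_X___XX__X
XXXXXXX_XXXX_X___XX__

XXXXXXX_XXXX_X___XX__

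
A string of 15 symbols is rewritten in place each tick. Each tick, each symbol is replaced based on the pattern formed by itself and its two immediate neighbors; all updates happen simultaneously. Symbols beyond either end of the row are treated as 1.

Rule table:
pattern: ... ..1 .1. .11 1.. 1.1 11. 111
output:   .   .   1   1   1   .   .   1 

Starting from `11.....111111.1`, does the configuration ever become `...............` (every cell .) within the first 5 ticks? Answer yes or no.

no

1.1....11111..1
..11...1111.1.1
1.1.1..111..1.1
..1.11.11.1.1.1
1.1.1..1..1.1.1
tick 5 is 1.1.1..1..1.1.1, still not uniform .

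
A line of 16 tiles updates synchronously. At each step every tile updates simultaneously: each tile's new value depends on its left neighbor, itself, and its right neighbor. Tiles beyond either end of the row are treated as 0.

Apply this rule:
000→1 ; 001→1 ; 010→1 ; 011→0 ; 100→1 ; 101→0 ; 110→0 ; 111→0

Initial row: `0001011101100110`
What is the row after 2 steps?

0000111111100111

step 1: 1111000000011001
step 2: 0000111111100111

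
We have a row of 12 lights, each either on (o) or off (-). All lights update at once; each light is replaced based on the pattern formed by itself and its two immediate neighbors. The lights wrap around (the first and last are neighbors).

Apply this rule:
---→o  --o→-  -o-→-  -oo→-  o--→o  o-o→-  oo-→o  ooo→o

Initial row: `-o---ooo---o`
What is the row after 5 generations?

--oo--oooo--
o--oo--ooooo
oo--oo--oooo
ooo--oo--ooo
oooo--oo--oo

oooo--oo--oo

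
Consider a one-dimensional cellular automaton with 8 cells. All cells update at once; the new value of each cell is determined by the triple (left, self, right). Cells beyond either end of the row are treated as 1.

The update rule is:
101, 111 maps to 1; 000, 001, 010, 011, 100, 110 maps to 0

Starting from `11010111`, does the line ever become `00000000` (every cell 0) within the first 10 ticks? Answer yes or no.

tick 1: 10101011
tick 2: 01010101
tick 3: 10101010
tick 4: 01010101  (repeats tick 2; period 2)
tick 10: 01010101
tick 10 is 01010101, still not uniform 0

no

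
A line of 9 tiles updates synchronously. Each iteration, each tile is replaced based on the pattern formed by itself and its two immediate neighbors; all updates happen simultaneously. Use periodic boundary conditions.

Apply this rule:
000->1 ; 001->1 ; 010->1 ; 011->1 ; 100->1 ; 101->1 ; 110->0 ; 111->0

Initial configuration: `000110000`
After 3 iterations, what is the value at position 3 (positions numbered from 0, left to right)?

111101111
000011000
111110111
position 3 holds 1

1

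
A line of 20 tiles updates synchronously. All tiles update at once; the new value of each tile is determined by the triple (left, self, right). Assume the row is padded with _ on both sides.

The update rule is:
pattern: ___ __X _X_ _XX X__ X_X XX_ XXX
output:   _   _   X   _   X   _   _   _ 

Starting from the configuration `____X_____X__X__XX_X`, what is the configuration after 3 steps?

____XX____XX_XX____X
______X________X___X
______XX_______XX__X

______XX_______XX__X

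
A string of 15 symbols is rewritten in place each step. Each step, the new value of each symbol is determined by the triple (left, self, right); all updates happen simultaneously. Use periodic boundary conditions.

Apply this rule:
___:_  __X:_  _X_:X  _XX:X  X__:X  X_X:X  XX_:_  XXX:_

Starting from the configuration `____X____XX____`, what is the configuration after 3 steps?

____XXXX_X___X_

____XX___X_X___
____X_X__XXXX__
____XXXX_X___X_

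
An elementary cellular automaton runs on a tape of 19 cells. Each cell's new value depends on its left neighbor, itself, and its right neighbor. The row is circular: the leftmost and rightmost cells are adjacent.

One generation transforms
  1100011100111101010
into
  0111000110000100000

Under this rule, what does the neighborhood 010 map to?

At position 15 the neighborhood is 010; the next row has 0 there.

0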